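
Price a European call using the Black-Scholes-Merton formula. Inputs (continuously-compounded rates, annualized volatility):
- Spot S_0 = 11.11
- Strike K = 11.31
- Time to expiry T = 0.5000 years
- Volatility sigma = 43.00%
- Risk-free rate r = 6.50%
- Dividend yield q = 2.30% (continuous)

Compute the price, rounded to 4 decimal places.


d1 = (ln(S/K) + (r - q + 0.5*sigma^2) * T) / (sigma * sqrt(T)) = 0.16241524
d2 = d1 - sigma * sqrt(T) = -0.14164068
exp(-rT) = 0.96802245; exp(-qT) = 0.98856587
C = S_0 * exp(-qT) * N(d1) - K * exp(-rT) * N(d2)
N(d1) = 0.56451056; N(d2) = 0.44368192
C = 11.1100 * 0.98856587 * 0.56451056 - 11.3100 * 0.96802245 * 0.44368192 = 1.3424

Answer: Price = 1.3424


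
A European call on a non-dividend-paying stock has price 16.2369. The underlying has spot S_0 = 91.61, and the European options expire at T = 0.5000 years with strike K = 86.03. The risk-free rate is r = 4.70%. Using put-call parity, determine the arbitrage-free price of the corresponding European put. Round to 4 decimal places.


Answer: Put price = 8.6588

Derivation:
Put-call parity: C - P = S_0 * exp(-qT) - K * exp(-rT).
S_0 * exp(-qT) = 91.6100 * 1.00000000 = 91.61000000
K * exp(-rT) = 86.0300 * 0.97677397 = 84.03186504
P = C - S*exp(-qT) + K*exp(-rT)
P = 16.2369 - 91.61000000 + 84.03186504 = 8.6588


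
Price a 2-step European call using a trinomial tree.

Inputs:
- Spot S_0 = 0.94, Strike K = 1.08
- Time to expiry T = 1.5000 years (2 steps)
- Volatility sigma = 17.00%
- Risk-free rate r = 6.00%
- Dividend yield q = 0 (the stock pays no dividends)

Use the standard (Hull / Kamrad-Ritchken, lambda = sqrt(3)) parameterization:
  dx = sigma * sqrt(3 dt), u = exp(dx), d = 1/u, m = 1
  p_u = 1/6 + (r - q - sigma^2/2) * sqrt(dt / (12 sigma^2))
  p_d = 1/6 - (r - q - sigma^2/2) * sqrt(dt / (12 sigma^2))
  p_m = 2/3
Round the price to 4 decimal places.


dt = T/N = 0.750000; dx = sigma*sqrt(3*dt) = 0.255000
u = exp(dx) = 1.290462; d = 1/u = 0.774916
p_u = 0.233652, p_m = 0.666667, p_d = 0.099681
Discount per step: exp(-r*dt) = 0.955997
Stock lattice S(k, j) with j the centered position index:
  k=0: S(0,+0) = 0.9400
  k=1: S(1,-1) = 0.7284; S(1,+0) = 0.9400; S(1,+1) = 1.2130
  k=2: S(2,-2) = 0.5645; S(2,-1) = 0.7284; S(2,+0) = 0.9400; S(2,+1) = 1.2130; S(2,+2) = 1.5654
Terminal payoffs V(N, j) = max(S_T - K, 0):
  V(2,-2) = 0.000000; V(2,-1) = 0.000000; V(2,+0) = 0.000000; V(2,+1) = 0.133034; V(2,+2) = 0.485374
Backward induction: V(k, j) = exp(-r*dt) * [p_u * V(k+1, j+1) + p_m * V(k+1, j) + p_d * V(k+1, j-1)]
  V(1,-1) = exp(-r*dt) * [p_u*0.000000 + p_m*0.000000 + p_d*0.000000] = 0.000000
  V(1,+0) = exp(-r*dt) * [p_u*0.133034 + p_m*0.000000 + p_d*0.000000] = 0.029716
  V(1,+1) = exp(-r*dt) * [p_u*0.485374 + p_m*0.133034 + p_d*0.000000] = 0.193205
  V(0,+0) = exp(-r*dt) * [p_u*0.193205 + p_m*0.029716 + p_d*0.000000] = 0.062095

Answer: Price = V(0,0) = 0.0621


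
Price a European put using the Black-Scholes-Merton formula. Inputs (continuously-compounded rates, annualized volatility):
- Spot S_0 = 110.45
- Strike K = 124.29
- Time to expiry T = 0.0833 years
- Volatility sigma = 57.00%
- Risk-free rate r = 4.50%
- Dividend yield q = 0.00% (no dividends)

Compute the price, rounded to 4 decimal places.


Answer: Price = 16.1428

Derivation:
d1 = (ln(S/K) + (r - q + 0.5*sigma^2) * T) / (sigma * sqrt(T)) = -0.61256372
d2 = d1 - sigma * sqrt(T) = -0.77707563
exp(-rT) = 0.99625852; exp(-qT) = 1.00000000
P = K * exp(-rT) * N(-d2) - S_0 * exp(-qT) * N(-d1)
N(-d1) = 0.72991757; N(-d2) = 0.78144293
P = 124.2900 * 0.99625852 * 0.78144293 - 110.4500 * 1.00000000 * 0.72991757 = 16.1428


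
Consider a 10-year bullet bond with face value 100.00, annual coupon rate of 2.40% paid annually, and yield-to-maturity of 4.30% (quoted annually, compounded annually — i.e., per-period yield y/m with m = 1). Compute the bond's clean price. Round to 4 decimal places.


Answer: Price = 84.8169

Derivation:
Coupon per period c = face * coupon_rate / m = 2.400000
Periods per year m = 1; per-period yield y/m = 0.043000
Number of cashflows N = 10
Cashflows (t years, CF_t, discount factor 1/(1+y/m)^(m*t), PV):
  t = 1.0000: CF_t = 2.400000, DF = 0.958773, PV = 2.301055
  t = 2.0000: CF_t = 2.400000, DF = 0.919245, PV = 2.206189
  t = 3.0000: CF_t = 2.400000, DF = 0.881347, PV = 2.115234
  t = 4.0000: CF_t = 2.400000, DF = 0.845012, PV = 2.028028
  t = 5.0000: CF_t = 2.400000, DF = 0.810174, PV = 1.944418
  t = 6.0000: CF_t = 2.400000, DF = 0.776773, PV = 1.864255
  t = 7.0000: CF_t = 2.400000, DF = 0.744749, PV = 1.787397
  t = 8.0000: CF_t = 2.400000, DF = 0.714045, PV = 1.713708
  t = 9.0000: CF_t = 2.400000, DF = 0.684607, PV = 1.643056
  t = 10.0000: CF_t = 102.400000, DF = 0.656382, PV = 67.213556
Price P = sum_t PV_t = 84.816896


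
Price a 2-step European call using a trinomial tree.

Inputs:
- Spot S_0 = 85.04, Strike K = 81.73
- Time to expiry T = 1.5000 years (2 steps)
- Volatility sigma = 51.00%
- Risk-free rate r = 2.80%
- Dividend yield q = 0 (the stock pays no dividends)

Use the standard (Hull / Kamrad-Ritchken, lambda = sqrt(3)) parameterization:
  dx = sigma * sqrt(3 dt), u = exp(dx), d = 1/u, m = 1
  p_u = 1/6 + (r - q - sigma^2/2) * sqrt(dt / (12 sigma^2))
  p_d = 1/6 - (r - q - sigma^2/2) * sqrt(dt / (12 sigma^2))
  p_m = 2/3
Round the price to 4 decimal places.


Answer: Price = V(0,0) = 20.6931

Derivation:
dt = T/N = 0.750000; dx = sigma*sqrt(3*dt) = 0.765000
u = exp(dx) = 2.148994; d = 1/u = 0.465334
p_u = 0.116642, p_m = 0.666667, p_d = 0.216691
Discount per step: exp(-r*dt) = 0.979219
Stock lattice S(k, j) with j the centered position index:
  k=0: S(0,+0) = 85.0400
  k=1: S(1,-1) = 39.5720; S(1,+0) = 85.0400; S(1,+1) = 182.7505
  k=2: S(2,-2) = 18.4142; S(2,-1) = 39.5720; S(2,+0) = 85.0400; S(2,+1) = 182.7505; S(2,+2) = 392.7298
Terminal payoffs V(N, j) = max(S_T - K, 0):
  V(2,-2) = 0.000000; V(2,-1) = 0.000000; V(2,+0) = 3.310000; V(2,+1) = 101.020482; V(2,+2) = 310.999757
Backward induction: V(k, j) = exp(-r*dt) * [p_u * V(k+1, j+1) + p_m * V(k+1, j) + p_d * V(k+1, j-1)]
  V(1,-1) = exp(-r*dt) * [p_u*3.310000 + p_m*0.000000 + p_d*0.000000] = 0.378062
  V(1,+0) = exp(-r*dt) * [p_u*101.020482 + p_m*3.310000 + p_d*0.000000] = 13.699189
  V(1,+1) = exp(-r*dt) * [p_u*310.999757 + p_m*101.020482 + p_d*3.310000] = 102.171626
  V(0,+0) = exp(-r*dt) * [p_u*102.171626 + p_m*13.699189 + p_d*0.378062] = 20.693084


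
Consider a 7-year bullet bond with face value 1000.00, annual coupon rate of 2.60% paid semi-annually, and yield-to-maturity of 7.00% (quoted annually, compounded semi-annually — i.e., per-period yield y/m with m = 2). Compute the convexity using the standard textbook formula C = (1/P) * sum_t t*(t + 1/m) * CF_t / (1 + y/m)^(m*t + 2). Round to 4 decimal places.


Coupon per period c = face * coupon_rate / m = 13.000000
Periods per year m = 2; per-period yield y/m = 0.035000
Number of cashflows N = 14
Cashflows (t years, CF_t, discount factor 1/(1+y/m)^(m*t), PV):
  t = 0.5000: CF_t = 13.000000, DF = 0.966184, PV = 12.560386
  t = 1.0000: CF_t = 13.000000, DF = 0.933511, PV = 12.135639
  t = 1.5000: CF_t = 13.000000, DF = 0.901943, PV = 11.725255
  t = 2.0000: CF_t = 13.000000, DF = 0.871442, PV = 11.328749
  t = 2.5000: CF_t = 13.000000, DF = 0.841973, PV = 10.945651
  t = 3.0000: CF_t = 13.000000, DF = 0.813501, PV = 10.575508
  t = 3.5000: CF_t = 13.000000, DF = 0.785991, PV = 10.217882
  t = 4.0000: CF_t = 13.000000, DF = 0.759412, PV = 9.872350
  t = 4.5000: CF_t = 13.000000, DF = 0.733731, PV = 9.538503
  t = 5.0000: CF_t = 13.000000, DF = 0.708919, PV = 9.215945
  t = 5.5000: CF_t = 13.000000, DF = 0.684946, PV = 8.904294
  t = 6.0000: CF_t = 13.000000, DF = 0.661783, PV = 8.603183
  t = 6.5000: CF_t = 13.000000, DF = 0.639404, PV = 8.312254
  t = 7.0000: CF_t = 1013.000000, DF = 0.617782, PV = 625.812954
Price P = sum_t PV_t = 759.748554
Convexity numerator sum_t t*(t + 1/m) * CF_t / (1+y/m)^(m*t + 2):
  t = 0.5000: term = 5.862628
  t = 1.0000: term = 16.993123
  t = 1.5000: term = 32.836954
  t = 2.0000: term = 52.877542
  t = 2.5000: term = 76.634119
  t = 3.0000: term = 103.659677
  t = 3.5000: term = 133.539037
  t = 4.0000: term = 165.887002
  t = 4.5000: term = 200.346621
  t = 5.0000: term = 236.587529
  t = 5.5000: term = 274.304382
  t = 6.0000: term = 313.215368
  t = 6.5000: term = 353.060801
  t = 7.0000: term = 30670.662150
Convexity = (1/P) * sum = 32636.466932 / 759.748554 = 42.956932

Answer: Convexity = 42.9569


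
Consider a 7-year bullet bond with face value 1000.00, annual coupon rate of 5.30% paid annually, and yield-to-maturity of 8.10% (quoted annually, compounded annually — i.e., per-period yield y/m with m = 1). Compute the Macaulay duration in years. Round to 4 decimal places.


Coupon per period c = face * coupon_rate / m = 53.000000
Periods per year m = 1; per-period yield y/m = 0.081000
Number of cashflows N = 7
Cashflows (t years, CF_t, discount factor 1/(1+y/m)^(m*t), PV):
  t = 1.0000: CF_t = 53.000000, DF = 0.925069, PV = 49.028677
  t = 2.0000: CF_t = 53.000000, DF = 0.855753, PV = 45.354928
  t = 3.0000: CF_t = 53.000000, DF = 0.791631, PV = 41.956455
  t = 4.0000: CF_t = 53.000000, DF = 0.732314, PV = 38.812632
  t = 5.0000: CF_t = 53.000000, DF = 0.677441, PV = 35.904377
  t = 6.0000: CF_t = 53.000000, DF = 0.626680, PV = 33.214040
  t = 7.0000: CF_t = 1053.000000, DF = 0.579722, PV = 610.447773
Price P = sum_t PV_t = 854.718882
Macaulay numerator sum_t t * PV_t:
  t * PV_t at t = 1.0000: 49.028677
  t * PV_t at t = 2.0000: 90.709856
  t * PV_t at t = 3.0000: 125.869365
  t * PV_t at t = 4.0000: 155.250528
  t * PV_t at t = 5.0000: 179.521887
  t * PV_t at t = 6.0000: 199.284241
  t * PV_t at t = 7.0000: 4273.134409
Macaulay duration D = (sum_t t * PV_t) / P = 5072.798963 / 854.718882 = 5.935050

Answer: Macaulay duration = 5.9350 years


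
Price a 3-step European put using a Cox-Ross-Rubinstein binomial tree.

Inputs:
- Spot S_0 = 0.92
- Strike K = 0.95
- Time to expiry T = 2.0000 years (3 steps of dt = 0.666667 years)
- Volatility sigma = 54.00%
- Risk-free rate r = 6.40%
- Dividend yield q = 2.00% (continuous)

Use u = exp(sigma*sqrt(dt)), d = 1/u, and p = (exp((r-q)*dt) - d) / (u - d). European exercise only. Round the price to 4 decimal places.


Answer: Price = V(0,0) = 0.2513

Derivation:
dt = T/N = 0.666667
u = exp(sigma*sqrt(dt)) = 1.554118; d = 1/u = 0.643452
p = (exp((r-q)*dt) - d) / (u - d) = 0.424213
Discount per step: exp(-r*dt) = 0.958231
Stock lattice S(k, i) with i counting down-moves:
  k=0: S(0,0) = 0.9200
  k=1: S(1,0) = 1.4298; S(1,1) = 0.5920
  k=2: S(2,0) = 2.2221; S(2,1) = 0.9200; S(2,2) = 0.3809
  k=3: S(3,0) = 3.4533; S(3,1) = 1.4298; S(3,2) = 0.5920; S(3,3) = 0.2451
Terminal payoffs V(N, i) = max(K - S_T, 0):
  V(3,0) = 0.000000; V(3,1) = 0.000000; V(3,2) = 0.358024; V(3,3) = 0.704904
Backward induction: V(k, i) = exp(-r*dt) * [p * V(k+1, i) + (1-p) * V(k+1, i+1)].
  V(2,0) = exp(-r*dt) * [p*0.000000 + (1-p)*0.000000] = 0.000000
  V(2,1) = exp(-r*dt) * [p*0.000000 + (1-p)*0.358024] = 0.197535
  V(2,2) = exp(-r*dt) * [p*0.358024 + (1-p)*0.704904] = 0.534456
  V(1,0) = exp(-r*dt) * [p*0.000000 + (1-p)*0.197535] = 0.108988
  V(1,1) = exp(-r*dt) * [p*0.197535 + (1-p)*0.534456] = 0.375176
  V(0,0) = exp(-r*dt) * [p*0.108988 + (1-p)*0.375176] = 0.251302


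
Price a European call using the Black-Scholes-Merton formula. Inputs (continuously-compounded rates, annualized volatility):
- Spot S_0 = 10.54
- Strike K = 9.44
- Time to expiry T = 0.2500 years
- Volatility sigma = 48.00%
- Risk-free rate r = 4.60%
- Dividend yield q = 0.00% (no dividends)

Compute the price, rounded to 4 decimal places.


Answer: Price = 1.6718

Derivation:
d1 = (ln(S/K) + (r - q + 0.5*sigma^2) * T) / (sigma * sqrt(T)) = 0.62717318
d2 = d1 - sigma * sqrt(T) = 0.38717318
exp(-rT) = 0.98856587; exp(-qT) = 1.00000000
C = S_0 * exp(-qT) * N(d1) - K * exp(-rT) * N(d2)
N(d1) = 0.73472714; N(d2) = 0.65068600
C = 10.5400 * 1.00000000 * 0.73472714 - 9.4400 * 0.98856587 * 0.65068600 = 1.6718


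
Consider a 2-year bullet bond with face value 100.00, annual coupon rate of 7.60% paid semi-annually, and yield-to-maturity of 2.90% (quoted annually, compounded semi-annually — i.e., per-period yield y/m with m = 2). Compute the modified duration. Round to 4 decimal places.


Answer: Modified duration = 1.8708

Derivation:
Coupon per period c = face * coupon_rate / m = 3.800000
Periods per year m = 2; per-period yield y/m = 0.014500
Number of cashflows N = 4
Cashflows (t years, CF_t, discount factor 1/(1+y/m)^(m*t), PV):
  t = 0.5000: CF_t = 3.800000, DF = 0.985707, PV = 3.745688
  t = 1.0000: CF_t = 3.800000, DF = 0.971619, PV = 3.692151
  t = 1.5000: CF_t = 3.800000, DF = 0.957732, PV = 3.639380
  t = 2.0000: CF_t = 103.800000, DF = 0.944043, PV = 97.991668
Price P = sum_t PV_t = 109.068887
First compute Macaulay numerator sum_t t * PV_t:
  t * PV_t at t = 0.5000: 1.872844
  t * PV_t at t = 1.0000: 3.692151
  t * PV_t at t = 1.5000: 5.459070
  t * PV_t at t = 2.0000: 195.983335
Macaulay duration D = 207.007401 / 109.068887 = 1.897951
Modified duration = D / (1 + y/m) = 1.897951 / (1 + 0.014500) = 1.870824


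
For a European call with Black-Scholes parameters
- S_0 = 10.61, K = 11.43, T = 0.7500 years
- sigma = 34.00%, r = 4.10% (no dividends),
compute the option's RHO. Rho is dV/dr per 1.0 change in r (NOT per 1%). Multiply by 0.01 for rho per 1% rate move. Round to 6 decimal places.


Answer: Rho = 3.190167

Derivation:
d1 = -0.0011700689; d2 = -0.2956187061
phi(d1) = 0.3989420073; exp(-qT) = 1.0000000000; exp(-rT) = 0.9697179723
N(d2) = 0.3837606432
Rho = K*T*exp(-rT)*N(d2) = 11.4300 * 0.7500 * 0.9697179723 * 0.3837606432 = 3.190167


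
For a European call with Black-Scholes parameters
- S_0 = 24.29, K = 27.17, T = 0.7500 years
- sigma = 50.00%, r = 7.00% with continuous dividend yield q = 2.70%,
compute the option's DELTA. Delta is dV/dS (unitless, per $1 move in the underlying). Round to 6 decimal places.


Answer: Delta = 0.502571

Derivation:
d1 = 0.0322191925; d2 = -0.4007935094
phi(d1) = 0.3987352679; exp(-qT) = 0.9799536543; exp(-rT) = 0.9488543211
N(d1) = 0.5128513746
Delta = exp(-qT) * N(d1) = 0.9799536543 * 0.5128513746 = 0.502571


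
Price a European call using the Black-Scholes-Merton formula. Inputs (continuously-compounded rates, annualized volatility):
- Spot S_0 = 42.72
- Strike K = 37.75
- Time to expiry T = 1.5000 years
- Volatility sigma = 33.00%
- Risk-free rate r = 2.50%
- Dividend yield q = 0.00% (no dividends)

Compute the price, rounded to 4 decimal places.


Answer: Price = 10.0009

Derivation:
d1 = (ln(S/K) + (r - q + 0.5*sigma^2) * T) / (sigma * sqrt(T)) = 0.60088388
d2 = d1 - sigma * sqrt(T) = 0.19671807
exp(-rT) = 0.96319442; exp(-qT) = 1.00000000
C = S_0 * exp(-qT) * N(d1) - K * exp(-rT) * N(d2)
N(d1) = 0.72604133; N(d2) = 0.57797592
C = 42.7200 * 1.00000000 * 0.72604133 - 37.7500 * 0.96319442 * 0.57797592 = 10.0009


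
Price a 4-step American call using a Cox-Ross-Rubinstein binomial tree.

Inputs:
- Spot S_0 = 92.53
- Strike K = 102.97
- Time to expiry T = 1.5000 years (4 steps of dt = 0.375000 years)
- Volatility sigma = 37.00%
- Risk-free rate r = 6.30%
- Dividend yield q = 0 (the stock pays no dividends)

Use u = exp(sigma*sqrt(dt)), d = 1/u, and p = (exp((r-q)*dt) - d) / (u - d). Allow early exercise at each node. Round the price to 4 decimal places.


dt = T/N = 0.375000
u = exp(sigma*sqrt(dt)) = 1.254300; d = 1/u = 0.797257
p = (exp((r-q)*dt) - d) / (u - d) = 0.495903
Discount per step: exp(-r*dt) = 0.976652
Stock lattice S(k, i) with i counting down-moves:
  k=0: S(0,0) = 92.5300
  k=1: S(1,0) = 116.0604; S(1,1) = 73.7702
  k=2: S(2,0) = 145.5746; S(2,1) = 92.5300; S(2,2) = 58.8138
  k=3: S(3,0) = 182.5942; S(3,1) = 116.0604; S(3,2) = 73.7702; S(3,3) = 46.8898
  k=4: S(4,0) = 229.0280; S(4,1) = 145.5746; S(4,2) = 92.5300; S(4,3) = 58.8138; S(4,4) = 37.3832
Terminal payoffs V(N, i) = max(S_T - K, 0):
  V(4,0) = 126.057967; V(4,1) = 42.604578; V(4,2) = 0.000000; V(4,3) = 0.000000; V(4,4) = 0.000000
Backward induction: V(k, i) = exp(-r*dt) * [p * V(k+1, i) + (1-p) * V(k+1, i+1)]; then take max(V_cont, immediate exercise) for American.
  V(3,0) = exp(-r*dt) * [p*126.057967 + (1-p)*42.604578] = 82.028376; exercise = 79.624221; V(3,0) = max -> 82.028376
  V(3,1) = exp(-r*dt) * [p*42.604578 + (1-p)*0.000000] = 20.634448; exercise = 13.090397; V(3,1) = max -> 20.634448
  V(3,2) = exp(-r*dt) * [p*0.000000 + (1-p)*0.000000] = 0.000000; exercise = 0.000000; V(3,2) = max -> 0.000000
  V(3,3) = exp(-r*dt) * [p*0.000000 + (1-p)*0.000000] = 0.000000; exercise = 0.000000; V(3,3) = max -> 0.000000
  V(2,0) = exp(-r*dt) * [p*82.028376 + (1-p)*20.634448] = 49.887267; exercise = 42.604578; V(2,0) = max -> 49.887267
  V(2,1) = exp(-r*dt) * [p*20.634448 + (1-p)*0.000000] = 9.993772; exercise = 0.000000; V(2,1) = max -> 9.993772
  V(2,2) = exp(-r*dt) * [p*0.000000 + (1-p)*0.000000] = 0.000000; exercise = 0.000000; V(2,2) = max -> 0.000000
  V(1,0) = exp(-r*dt) * [p*49.887267 + (1-p)*9.993772] = 29.081840; exercise = 13.090397; V(1,0) = max -> 29.081840
  V(1,1) = exp(-r*dt) * [p*9.993772 + (1-p)*0.000000] = 4.840231; exercise = 0.000000; V(1,1) = max -> 4.840231
  V(0,0) = exp(-r*dt) * [p*29.081840 + (1-p)*4.840231] = 16.468030; exercise = 0.000000; V(0,0) = max -> 16.468030

Answer: Price = V(0,0) = 16.4680


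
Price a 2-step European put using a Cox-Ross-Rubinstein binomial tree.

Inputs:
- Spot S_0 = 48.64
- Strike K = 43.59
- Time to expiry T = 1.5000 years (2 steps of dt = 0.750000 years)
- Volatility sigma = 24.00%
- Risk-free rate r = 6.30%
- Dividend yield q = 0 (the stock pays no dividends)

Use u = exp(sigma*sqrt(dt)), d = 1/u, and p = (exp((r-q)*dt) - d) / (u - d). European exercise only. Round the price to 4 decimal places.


Answer: Price = V(0,0) = 1.9898

Derivation:
dt = T/N = 0.750000
u = exp(sigma*sqrt(dt)) = 1.231024; d = 1/u = 0.812332
p = (exp((r-q)*dt) - d) / (u - d) = 0.563785
Discount per step: exp(-r*dt) = 0.953849
Stock lattice S(k, i) with i counting down-moves:
  k=0: S(0,0) = 48.6400
  k=1: S(1,0) = 59.8770; S(1,1) = 39.5118
  k=2: S(2,0) = 73.7100; S(2,1) = 48.6400; S(2,2) = 32.0967
Terminal payoffs V(N, i) = max(K - S_T, 0):
  V(2,0) = 0.000000; V(2,1) = 0.000000; V(2,2) = 11.493274
Backward induction: V(k, i) = exp(-r*dt) * [p * V(k+1, i) + (1-p) * V(k+1, i+1)].
  V(1,0) = exp(-r*dt) * [p*0.000000 + (1-p)*0.000000] = 0.000000
  V(1,1) = exp(-r*dt) * [p*0.000000 + (1-p)*11.493274] = 4.782159
  V(0,0) = exp(-r*dt) * [p*0.000000 + (1-p)*4.782159] = 1.989777


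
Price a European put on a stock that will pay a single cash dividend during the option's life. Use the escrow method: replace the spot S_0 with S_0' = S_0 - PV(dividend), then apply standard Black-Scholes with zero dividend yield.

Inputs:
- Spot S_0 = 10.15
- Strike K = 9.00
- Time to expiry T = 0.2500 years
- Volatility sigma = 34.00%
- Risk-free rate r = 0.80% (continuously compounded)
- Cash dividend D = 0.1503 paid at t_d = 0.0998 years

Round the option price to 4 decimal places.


Answer: Price = 0.2576

Derivation:
PV(D) = D * exp(-r * t_d) = 0.1503 * 0.99920192 = 0.15018005
S_0' = S_0 - PV(D) = 10.1500 - 0.15018005 = 9.99981995
d1 = (ln(S_0'/K) + (r + sigma^2/2)*T) / (sigma*sqrt(T)) = 0.71642653
d2 = d1 - sigma*sqrt(T) = 0.54642653
exp(-rT) = 0.99800200
N(-d1) = 0.23686401; N(-d2) = 0.29238639
P = K * exp(-rT) * N(-d2) - S_0' * N(-d1) = 9.0000 * 0.99800200 * 0.29238639 - 9.99981995 * 0.23686401 = 0.2576


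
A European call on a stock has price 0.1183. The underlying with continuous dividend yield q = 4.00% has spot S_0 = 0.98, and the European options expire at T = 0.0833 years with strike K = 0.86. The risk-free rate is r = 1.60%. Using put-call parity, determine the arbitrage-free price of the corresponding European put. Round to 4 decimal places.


Put-call parity: C - P = S_0 * exp(-qT) - K * exp(-rT).
S_0 * exp(-qT) = 0.9800 * 0.99667354 = 0.97674007
K * exp(-rT) = 0.8600 * 0.99866809 = 0.85885456
P = C - S*exp(-qT) + K*exp(-rT)
P = 0.1183 - 0.97674007 + 0.85885456 = 0.0004

Answer: Put price = 0.0004


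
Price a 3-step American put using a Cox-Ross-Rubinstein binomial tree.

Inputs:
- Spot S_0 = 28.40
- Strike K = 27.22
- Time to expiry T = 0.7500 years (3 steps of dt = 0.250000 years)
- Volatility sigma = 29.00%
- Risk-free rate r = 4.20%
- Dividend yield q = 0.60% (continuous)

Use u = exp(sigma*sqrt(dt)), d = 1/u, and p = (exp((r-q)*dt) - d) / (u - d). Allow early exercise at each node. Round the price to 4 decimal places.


dt = T/N = 0.250000
u = exp(sigma*sqrt(dt)) = 1.156040; d = 1/u = 0.865022
p = (exp((r-q)*dt) - d) / (u - d) = 0.494879
Discount per step: exp(-r*dt) = 0.989555
Stock lattice S(k, i) with i counting down-moves:
  k=0: S(0,0) = 28.4000
  k=1: S(1,0) = 32.8315; S(1,1) = 24.5666
  k=2: S(2,0) = 37.9545; S(2,1) = 28.4000; S(2,2) = 21.2507
  k=3: S(3,0) = 43.8770; S(3,1) = 32.8315; S(3,2) = 24.5666; S(3,3) = 18.3823
Terminal payoffs V(N, i) = max(K - S_T, 0):
  V(3,0) = 0.000000; V(3,1) = 0.000000; V(3,2) = 2.653367; V(3,3) = 8.837683
Backward induction: V(k, i) = exp(-r*dt) * [p * V(k+1, i) + (1-p) * V(k+1, i+1)]; then take max(V_cont, immediate exercise) for American.
  V(2,0) = exp(-r*dt) * [p*0.000000 + (1-p)*0.000000] = 0.000000; exercise = 0.000000; V(2,0) = max -> 0.000000
  V(2,1) = exp(-r*dt) * [p*0.000000 + (1-p)*2.653367] = 1.326272; exercise = 0.000000; V(2,1) = max -> 1.326272
  V(2,2) = exp(-r*dt) * [p*2.653367 + (1-p)*8.837683] = 5.716852; exercise = 5.969315; V(2,2) = max -> 5.969315
  V(1,0) = exp(-r*dt) * [p*0.000000 + (1-p)*1.326272] = 0.662931; exercise = 0.000000; V(1,0) = max -> 0.662931
  V(1,1) = exp(-r*dt) * [p*1.326272 + (1-p)*5.969315] = 3.633221; exercise = 2.653367; V(1,1) = max -> 3.633221
  V(0,0) = exp(-r*dt) * [p*0.662931 + (1-p)*3.633221] = 2.140691; exercise = 0.000000; V(0,0) = max -> 2.140691

Answer: Price = V(0,0) = 2.1407


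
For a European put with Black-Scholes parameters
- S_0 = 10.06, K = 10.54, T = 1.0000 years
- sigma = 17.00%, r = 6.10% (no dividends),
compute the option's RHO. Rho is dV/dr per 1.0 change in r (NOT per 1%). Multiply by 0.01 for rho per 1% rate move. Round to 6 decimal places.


Answer: Rho = -4.959544

Derivation:
d1 = 0.1696448327; d2 = -0.0003551673
phi(d1) = 0.3932427325; exp(-qT) = 1.0000000000; exp(-rT) = 0.9408232398
N(-d2) = 0.5001416913
Rho = -K*T*exp(-rT)*N(-d2) = -10.5400 * 1.0000 * 0.9408232398 * 0.5001416913 = -4.959544


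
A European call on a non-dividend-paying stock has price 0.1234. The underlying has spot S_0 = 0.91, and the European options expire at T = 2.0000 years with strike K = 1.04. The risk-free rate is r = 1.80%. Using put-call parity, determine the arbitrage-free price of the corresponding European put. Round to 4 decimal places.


Answer: Put price = 0.2166

Derivation:
Put-call parity: C - P = S_0 * exp(-qT) - K * exp(-rT).
S_0 * exp(-qT) = 0.9100 * 1.00000000 = 0.91000000
K * exp(-rT) = 1.0400 * 0.96464029 = 1.00322591
P = C - S*exp(-qT) + K*exp(-rT)
P = 0.1234 - 0.91000000 + 1.00322591 = 0.2166


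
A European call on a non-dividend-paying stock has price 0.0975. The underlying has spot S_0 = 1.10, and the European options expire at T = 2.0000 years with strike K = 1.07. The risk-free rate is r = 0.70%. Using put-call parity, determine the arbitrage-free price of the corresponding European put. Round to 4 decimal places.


Answer: Put price = 0.0526

Derivation:
Put-call parity: C - P = S_0 * exp(-qT) - K * exp(-rT).
S_0 * exp(-qT) = 1.1000 * 1.00000000 = 1.10000000
K * exp(-rT) = 1.0700 * 0.98609754 = 1.05512437
P = C - S*exp(-qT) + K*exp(-rT)
P = 0.0975 - 1.10000000 + 1.05512437 = 0.0526


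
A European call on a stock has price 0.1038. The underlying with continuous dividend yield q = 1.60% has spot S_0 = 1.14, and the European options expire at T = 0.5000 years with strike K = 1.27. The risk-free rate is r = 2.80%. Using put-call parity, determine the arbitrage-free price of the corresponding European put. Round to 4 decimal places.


Put-call parity: C - P = S_0 * exp(-qT) - K * exp(-rT).
S_0 * exp(-qT) = 1.1400 * 0.99203191 = 1.13091638
K * exp(-rT) = 1.2700 * 0.98609754 = 1.25234388
P = C - S*exp(-qT) + K*exp(-rT)
P = 0.1038 - 1.13091638 + 1.25234388 = 0.2252

Answer: Put price = 0.2252


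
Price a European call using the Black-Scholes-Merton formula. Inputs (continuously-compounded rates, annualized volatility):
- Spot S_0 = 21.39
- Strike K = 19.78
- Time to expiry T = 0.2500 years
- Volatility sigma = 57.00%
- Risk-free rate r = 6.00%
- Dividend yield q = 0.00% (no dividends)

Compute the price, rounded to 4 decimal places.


d1 = (ln(S/K) + (r - q + 0.5*sigma^2) * T) / (sigma * sqrt(T)) = 0.46970069
d2 = d1 - sigma * sqrt(T) = 0.18470069
exp(-rT) = 0.98511194; exp(-qT) = 1.00000000
C = S_0 * exp(-qT) * N(d1) - K * exp(-rT) * N(d2)
N(d1) = 0.68071556; N(d2) = 0.57326810
C = 21.3900 * 1.00000000 * 0.68071556 - 19.7800 * 0.98511194 * 0.57326810 = 3.3901

Answer: Price = 3.3901


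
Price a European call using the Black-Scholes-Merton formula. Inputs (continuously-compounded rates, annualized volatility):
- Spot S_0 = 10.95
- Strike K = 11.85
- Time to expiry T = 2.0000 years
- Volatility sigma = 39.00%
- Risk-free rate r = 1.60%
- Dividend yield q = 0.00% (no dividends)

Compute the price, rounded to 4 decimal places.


Answer: Price = 2.1816

Derivation:
d1 = (ln(S/K) + (r - q + 0.5*sigma^2) * T) / (sigma * sqrt(T)) = 0.19057722
d2 = d1 - sigma * sqrt(T) = -0.36096607
exp(-rT) = 0.96850658; exp(-qT) = 1.00000000
C = S_0 * exp(-qT) * N(d1) - K * exp(-rT) * N(d2)
N(d1) = 0.57557158; N(d2) = 0.35906241
C = 10.9500 * 1.00000000 * 0.57557158 - 11.8500 * 0.96850658 * 0.35906241 = 2.1816


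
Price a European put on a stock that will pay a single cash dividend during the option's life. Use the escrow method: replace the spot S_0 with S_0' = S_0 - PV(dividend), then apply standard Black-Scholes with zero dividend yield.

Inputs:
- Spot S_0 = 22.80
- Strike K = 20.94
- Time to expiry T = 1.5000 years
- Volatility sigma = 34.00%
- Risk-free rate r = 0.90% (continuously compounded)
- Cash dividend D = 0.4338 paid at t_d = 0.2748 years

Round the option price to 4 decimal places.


Answer: Price = 2.7576

Derivation:
PV(D) = D * exp(-r * t_d) = 0.4338 * 0.99752986 = 0.43272845
S_0' = S_0 - PV(D) = 22.8000 - 0.43272845 = 22.36727155
d1 = (ln(S_0'/K) + (r + sigma^2/2)*T) / (sigma*sqrt(T)) = 0.39897287
d2 = d1 - sigma*sqrt(T) = -0.01744038
exp(-rT) = 0.98659072
N(-d1) = 0.34495660; N(-d2) = 0.50695735
P = K * exp(-rT) * N(-d2) - S_0' * N(-d1) = 20.9400 * 0.98659072 * 0.50695735 - 22.36727155 * 0.34495660 = 2.7576


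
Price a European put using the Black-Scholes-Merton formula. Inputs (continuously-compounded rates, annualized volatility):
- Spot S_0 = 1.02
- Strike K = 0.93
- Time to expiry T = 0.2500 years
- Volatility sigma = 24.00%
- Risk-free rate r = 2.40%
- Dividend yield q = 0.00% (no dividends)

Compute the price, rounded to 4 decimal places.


d1 = (ln(S/K) + (r - q + 0.5*sigma^2) * T) / (sigma * sqrt(T)) = 0.87977767
d2 = d1 - sigma * sqrt(T) = 0.75977767
exp(-rT) = 0.99401796; exp(-qT) = 1.00000000
P = K * exp(-rT) * N(-d2) - S_0 * exp(-qT) * N(-d1)
N(-d1) = 0.18948988; N(-d2) = 0.22369375
P = 0.9300 * 0.99401796 * 0.22369375 - 1.0200 * 1.00000000 * 0.18948988 = 0.0135

Answer: Price = 0.0135


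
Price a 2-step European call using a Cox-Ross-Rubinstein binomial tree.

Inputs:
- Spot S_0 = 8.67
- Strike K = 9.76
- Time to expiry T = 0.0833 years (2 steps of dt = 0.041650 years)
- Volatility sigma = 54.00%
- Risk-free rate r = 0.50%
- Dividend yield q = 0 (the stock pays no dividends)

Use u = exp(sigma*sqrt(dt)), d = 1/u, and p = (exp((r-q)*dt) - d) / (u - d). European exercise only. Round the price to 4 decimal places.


dt = T/N = 0.041650
u = exp(sigma*sqrt(dt)) = 1.116507; d = 1/u = 0.895651
p = (exp((r-q)*dt) - d) / (u - d) = 0.473420
Discount per step: exp(-r*dt) = 0.999792
Stock lattice S(k, i) with i counting down-moves:
  k=0: S(0,0) = 8.6700
  k=1: S(1,0) = 9.6801; S(1,1) = 7.7653
  k=2: S(2,0) = 10.8079; S(2,1) = 8.6700; S(2,2) = 6.9550
Terminal payoffs V(N, i) = max(S_T - K, 0):
  V(2,0) = 1.047915; V(2,1) = 0.000000; V(2,2) = 0.000000
Backward induction: V(k, i) = exp(-r*dt) * [p * V(k+1, i) + (1-p) * V(k+1, i+1)].
  V(1,0) = exp(-r*dt) * [p*1.047915 + (1-p)*0.000000] = 0.496000
  V(1,1) = exp(-r*dt) * [p*0.000000 + (1-p)*0.000000] = 0.000000
  V(0,0) = exp(-r*dt) * [p*0.496000 + (1-p)*0.000000] = 0.234767

Answer: Price = V(0,0) = 0.2348


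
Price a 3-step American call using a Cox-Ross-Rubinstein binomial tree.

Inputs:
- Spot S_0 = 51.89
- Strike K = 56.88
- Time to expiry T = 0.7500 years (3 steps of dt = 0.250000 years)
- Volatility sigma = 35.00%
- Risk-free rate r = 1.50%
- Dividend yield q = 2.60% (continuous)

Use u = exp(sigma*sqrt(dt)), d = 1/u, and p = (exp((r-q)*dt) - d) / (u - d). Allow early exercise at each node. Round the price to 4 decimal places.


Answer: Price = V(0,0) = 4.4286

Derivation:
dt = T/N = 0.250000
u = exp(sigma*sqrt(dt)) = 1.191246; d = 1/u = 0.839457
p = (exp((r-q)*dt) - d) / (u - d) = 0.448555
Discount per step: exp(-r*dt) = 0.996257
Stock lattice S(k, i) with i counting down-moves:
  k=0: S(0,0) = 51.8900
  k=1: S(1,0) = 61.8138; S(1,1) = 43.5594
  k=2: S(2,0) = 73.6354; S(2,1) = 51.8900; S(2,2) = 36.5663
  k=3: S(3,0) = 87.7179; S(3,1) = 61.8138; S(3,2) = 43.5594; S(3,3) = 30.6958
Terminal payoffs V(N, i) = max(S_T - K, 0):
  V(3,0) = 30.837910; V(3,1) = 4.933766; V(3,2) = 0.000000; V(3,3) = 0.000000
Backward induction: V(k, i) = exp(-r*dt) * [p * V(k+1, i) + (1-p) * V(k+1, i+1)]; then take max(V_cont, immediate exercise) for American.
  V(2,0) = exp(-r*dt) * [p*30.837910 + (1-p)*4.933766] = 16.491238; exercise = 16.755415; V(2,0) = max -> 16.755415
  V(2,1) = exp(-r*dt) * [p*4.933766 + (1-p)*0.000000] = 2.204781; exercise = 0.000000; V(2,1) = max -> 2.204781
  V(2,2) = exp(-r*dt) * [p*0.000000 + (1-p)*0.000000] = 0.000000; exercise = 0.000000; V(2,2) = max -> 0.000000
  V(1,0) = exp(-r*dt) * [p*16.755415 + (1-p)*2.204781] = 8.698857; exercise = 4.933766; V(1,0) = max -> 8.698857
  V(1,1) = exp(-r*dt) * [p*2.204781 + (1-p)*0.000000] = 0.985264; exercise = 0.000000; V(1,1) = max -> 0.985264
  V(0,0) = exp(-r*dt) * [p*8.698857 + (1-p)*0.985264] = 4.428595; exercise = 0.000000; V(0,0) = max -> 4.428595


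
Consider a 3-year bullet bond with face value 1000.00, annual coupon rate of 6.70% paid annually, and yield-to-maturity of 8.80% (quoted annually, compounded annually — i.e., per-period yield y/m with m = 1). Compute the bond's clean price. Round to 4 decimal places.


Answer: Price = 946.6528

Derivation:
Coupon per period c = face * coupon_rate / m = 67.000000
Periods per year m = 1; per-period yield y/m = 0.088000
Number of cashflows N = 3
Cashflows (t years, CF_t, discount factor 1/(1+y/m)^(m*t), PV):
  t = 1.0000: CF_t = 67.000000, DF = 0.919118, PV = 61.580882
  t = 2.0000: CF_t = 67.000000, DF = 0.844777, PV = 56.600076
  t = 3.0000: CF_t = 1067.000000, DF = 0.776450, PV = 828.471806
Price P = sum_t PV_t = 946.652764


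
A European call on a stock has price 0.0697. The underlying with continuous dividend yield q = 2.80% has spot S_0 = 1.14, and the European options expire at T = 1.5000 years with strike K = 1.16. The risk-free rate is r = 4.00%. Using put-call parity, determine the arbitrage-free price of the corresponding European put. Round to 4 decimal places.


Answer: Put price = 0.0690

Derivation:
Put-call parity: C - P = S_0 * exp(-qT) - K * exp(-rT).
S_0 * exp(-qT) = 1.1400 * 0.95886978 = 1.09311155
K * exp(-rT) = 1.1600 * 0.94176453 = 1.09244686
P = C - S*exp(-qT) + K*exp(-rT)
P = 0.0697 - 1.09311155 + 1.09244686 = 0.0690


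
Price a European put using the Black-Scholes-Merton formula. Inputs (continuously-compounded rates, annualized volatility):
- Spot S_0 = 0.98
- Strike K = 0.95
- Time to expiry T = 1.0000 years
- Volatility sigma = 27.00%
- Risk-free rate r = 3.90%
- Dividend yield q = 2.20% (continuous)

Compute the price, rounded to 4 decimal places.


Answer: Price = 0.0796

Derivation:
d1 = (ln(S/K) + (r - q + 0.5*sigma^2) * T) / (sigma * sqrt(T)) = 0.31311329
d2 = d1 - sigma * sqrt(T) = 0.04311329
exp(-rT) = 0.96175071; exp(-qT) = 0.97824024
P = K * exp(-rT) * N(-d2) - S_0 * exp(-qT) * N(-d1)
N(-d1) = 0.37709730; N(-d2) = 0.48280561
P = 0.9500 * 0.96175071 * 0.48280561 - 0.9800 * 0.97824024 * 0.37709730 = 0.0796


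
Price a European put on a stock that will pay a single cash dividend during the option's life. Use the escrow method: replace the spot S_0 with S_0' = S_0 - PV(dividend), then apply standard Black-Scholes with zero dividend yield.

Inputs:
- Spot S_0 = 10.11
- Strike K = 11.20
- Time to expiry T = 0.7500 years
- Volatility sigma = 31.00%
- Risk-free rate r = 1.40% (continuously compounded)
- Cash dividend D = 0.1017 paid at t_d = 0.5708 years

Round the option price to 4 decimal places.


Answer: Price = 1.7427

Derivation:
PV(D) = D * exp(-r * t_d) = 0.1017 * 0.99204064 = 0.10089053
S_0' = S_0 - PV(D) = 10.1100 - 0.10089053 = 10.00910947
d1 = (ln(S_0'/K) + (r + sigma^2/2)*T) / (sigma*sqrt(T)) = -0.24539492
d2 = d1 - sigma*sqrt(T) = -0.51386280
exp(-rT) = 0.98955493
N(-d1) = 0.59692467; N(-d2) = 0.69632604
P = K * exp(-rT) * N(-d2) - S_0' * N(-d1) = 11.2000 * 0.98955493 * 0.69632604 - 10.00910947 * 0.59692467 = 1.7427


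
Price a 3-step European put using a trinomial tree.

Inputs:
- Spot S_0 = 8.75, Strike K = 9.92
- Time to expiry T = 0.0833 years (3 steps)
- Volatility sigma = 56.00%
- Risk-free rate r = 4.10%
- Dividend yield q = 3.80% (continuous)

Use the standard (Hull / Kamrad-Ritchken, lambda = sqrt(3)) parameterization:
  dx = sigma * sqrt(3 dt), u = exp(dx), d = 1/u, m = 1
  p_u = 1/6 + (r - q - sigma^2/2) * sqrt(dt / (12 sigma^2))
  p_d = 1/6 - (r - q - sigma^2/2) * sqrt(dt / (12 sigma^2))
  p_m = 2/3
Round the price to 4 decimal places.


Answer: Price = V(0,0) = 1.3604

Derivation:
dt = T/N = 0.027767; dx = sigma*sqrt(3*dt) = 0.161626
u = exp(dx) = 1.175420; d = 1/u = 0.850760
p_u = 0.153456, p_m = 0.666667, p_d = 0.179878
Discount per step: exp(-r*dt) = 0.998862
Stock lattice S(k, j) with j the centered position index:
  k=0: S(0,+0) = 8.7500
  k=1: S(1,-1) = 7.4441; S(1,+0) = 8.7500; S(1,+1) = 10.2849
  k=2: S(2,-2) = 6.3332; S(2,-1) = 7.4441; S(2,+0) = 8.7500; S(2,+1) = 10.2849; S(2,+2) = 12.0891
  k=3: S(3,-3) = 5.3880; S(3,-2) = 6.3332; S(3,-1) = 7.4441; S(3,+0) = 8.7500; S(3,+1) = 10.2849; S(3,+2) = 12.0891; S(3,+3) = 14.2098
Terminal payoffs V(N, j) = max(K - S_T, 0):
  V(3,-3) = 4.531988; V(3,-2) = 3.586822; V(3,-1) = 2.475854; V(3,+0) = 1.170000; V(3,+1) = 0.000000; V(3,+2) = 0.000000; V(3,+3) = 0.000000
Backward induction: V(k, j) = exp(-r*dt) * [p_u * V(k+1, j+1) + p_m * V(k+1, j) + p_d * V(k+1, j-1)]
  V(2,-2) = exp(-r*dt) * [p_u*2.475854 + p_m*3.586822 + p_d*4.531988] = 3.582271
  V(2,-1) = exp(-r*dt) * [p_u*1.170000 + p_m*2.475854 + p_d*3.586822] = 2.472485
  V(2,+0) = exp(-r*dt) * [p_u*0.000000 + p_m*1.170000 + p_d*2.475854] = 1.223957
  V(2,+1) = exp(-r*dt) * [p_u*0.000000 + p_m*0.000000 + p_d*1.170000] = 0.210218
  V(2,+2) = exp(-r*dt) * [p_u*0.000000 + p_m*0.000000 + p_d*0.000000] = 0.000000
  V(1,-1) = exp(-r*dt) * [p_u*1.223957 + p_m*2.472485 + p_d*3.582271] = 2.477695
  V(1,+0) = exp(-r*dt) * [p_u*0.210218 + p_m*1.223957 + p_d*2.472485] = 1.291504
  V(1,+1) = exp(-r*dt) * [p_u*0.000000 + p_m*0.210218 + p_d*1.223957] = 0.359898
  V(0,+0) = exp(-r*dt) * [p_u*0.359898 + p_m*1.291504 + p_d*2.477695] = 1.360364


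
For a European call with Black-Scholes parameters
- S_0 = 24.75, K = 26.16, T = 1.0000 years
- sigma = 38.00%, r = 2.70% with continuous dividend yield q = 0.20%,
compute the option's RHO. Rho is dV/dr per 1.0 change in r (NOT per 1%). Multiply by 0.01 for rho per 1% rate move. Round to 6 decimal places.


Answer: Rho = 10.021626

Derivation:
d1 = 0.1099841116; d2 = -0.2700158884
phi(d1) = 0.3965366590; exp(-qT) = 0.9980019987; exp(-rT) = 0.9733612415
N(d2) = 0.3935740152
Rho = K*T*exp(-rT)*N(d2) = 26.1600 * 1.0000 * 0.9733612415 * 0.3935740152 = 10.021626


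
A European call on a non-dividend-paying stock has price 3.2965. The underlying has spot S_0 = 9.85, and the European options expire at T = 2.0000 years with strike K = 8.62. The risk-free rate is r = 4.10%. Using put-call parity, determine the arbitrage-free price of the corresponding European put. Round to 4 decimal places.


Answer: Put price = 1.3879

Derivation:
Put-call parity: C - P = S_0 * exp(-qT) - K * exp(-rT).
S_0 * exp(-qT) = 9.8500 * 1.00000000 = 9.85000000
K * exp(-rT) = 8.6200 * 0.92127196 = 7.94136428
P = C - S*exp(-qT) + K*exp(-rT)
P = 3.2965 - 9.85000000 + 7.94136428 = 1.3879


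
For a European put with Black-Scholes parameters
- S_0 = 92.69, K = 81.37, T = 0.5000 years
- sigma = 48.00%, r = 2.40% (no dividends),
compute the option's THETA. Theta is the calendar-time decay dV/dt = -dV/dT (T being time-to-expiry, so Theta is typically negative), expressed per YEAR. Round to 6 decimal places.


d1 = 0.5888253093; d2 = 0.2494140543
phi(d1) = 0.3354453740; exp(-qT) = 1.0000000000; exp(-rT) = 0.9880717129
Theta = -S*exp(-qT)*phi(d1)*sigma/(2*sqrt(T)) + r*K*exp(-rT)*N(-d2) - q*S*exp(-qT)*N(-d1)
N(-d1) = 0.2779892330; N(-d2) = 0.4015202574; sqrt(T) = 0.7071067812
Term 1 = -92.6900 * 1.0000000000 * 0.3354453740 * 0.4800 / (2 * 0.7071067812) = -10.5531212686
Term 2 = 0.0240 * 81.3700 * 0.9880717129 * 0.4015202574 = 0.7747676613
Term 3 = 0 (no dividend yield, q = 0)
Theta = -10.5531212686 + (0.7747676613) + (0.0000000000) = -9.778354

Answer: Theta = -9.778354


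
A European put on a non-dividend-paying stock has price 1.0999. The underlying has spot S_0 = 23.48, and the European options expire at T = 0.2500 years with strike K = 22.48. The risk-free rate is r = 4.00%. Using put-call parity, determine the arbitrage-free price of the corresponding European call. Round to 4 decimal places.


Answer: Call price = 2.3236

Derivation:
Put-call parity: C - P = S_0 * exp(-qT) - K * exp(-rT).
S_0 * exp(-qT) = 23.4800 * 1.00000000 = 23.48000000
K * exp(-rT) = 22.4800 * 0.99004983 = 22.25632026
C = P + S*exp(-qT) - K*exp(-rT)
C = 1.0999 + 23.48000000 - 22.25632026 = 2.3236


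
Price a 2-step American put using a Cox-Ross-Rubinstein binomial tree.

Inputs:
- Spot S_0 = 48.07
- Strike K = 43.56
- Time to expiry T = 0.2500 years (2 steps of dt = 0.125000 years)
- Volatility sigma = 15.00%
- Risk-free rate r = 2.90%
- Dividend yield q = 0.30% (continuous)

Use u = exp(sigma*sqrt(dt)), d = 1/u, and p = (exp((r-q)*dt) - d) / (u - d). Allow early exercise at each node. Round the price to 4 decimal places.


dt = T/N = 0.125000
u = exp(sigma*sqrt(dt)) = 1.054464; d = 1/u = 0.948349
p = (exp((r-q)*dt) - d) / (u - d) = 0.517422
Discount per step: exp(-r*dt) = 0.996382
Stock lattice S(k, i) with i counting down-moves:
  k=0: S(0,0) = 48.0700
  k=1: S(1,0) = 50.6881; S(1,1) = 45.5871
  k=2: S(2,0) = 53.4488; S(2,1) = 48.0700; S(2,2) = 43.2325
Terminal payoffs V(N, i) = max(K - S_T, 0):
  V(2,0) = 0.000000; V(2,1) = 0.000000; V(2,2) = 0.327511
Backward induction: V(k, i) = exp(-r*dt) * [p * V(k+1, i) + (1-p) * V(k+1, i+1)]; then take max(V_cont, immediate exercise) for American.
  V(1,0) = exp(-r*dt) * [p*0.000000 + (1-p)*0.000000] = 0.000000; exercise = 0.000000; V(1,0) = max -> 0.000000
  V(1,1) = exp(-r*dt) * [p*0.000000 + (1-p)*0.327511] = 0.157478; exercise = 0.000000; V(1,1) = max -> 0.157478
  V(0,0) = exp(-r*dt) * [p*0.000000 + (1-p)*0.157478] = 0.075720; exercise = 0.000000; V(0,0) = max -> 0.075720

Answer: Price = V(0,0) = 0.0757


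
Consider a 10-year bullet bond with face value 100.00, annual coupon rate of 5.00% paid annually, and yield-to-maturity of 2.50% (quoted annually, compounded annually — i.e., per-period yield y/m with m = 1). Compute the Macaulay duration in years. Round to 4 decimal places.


Answer: Macaulay duration = 8.3112 years

Derivation:
Coupon per period c = face * coupon_rate / m = 5.000000
Periods per year m = 1; per-period yield y/m = 0.025000
Number of cashflows N = 10
Cashflows (t years, CF_t, discount factor 1/(1+y/m)^(m*t), PV):
  t = 1.0000: CF_t = 5.000000, DF = 0.975610, PV = 4.878049
  t = 2.0000: CF_t = 5.000000, DF = 0.951814, PV = 4.759072
  t = 3.0000: CF_t = 5.000000, DF = 0.928599, PV = 4.642997
  t = 4.0000: CF_t = 5.000000, DF = 0.905951, PV = 4.529753
  t = 5.0000: CF_t = 5.000000, DF = 0.883854, PV = 4.419271
  t = 6.0000: CF_t = 5.000000, DF = 0.862297, PV = 4.311484
  t = 7.0000: CF_t = 5.000000, DF = 0.841265, PV = 4.206326
  t = 8.0000: CF_t = 5.000000, DF = 0.820747, PV = 4.103733
  t = 9.0000: CF_t = 5.000000, DF = 0.800728, PV = 4.003642
  t = 10.0000: CF_t = 105.000000, DF = 0.781198, PV = 82.025832
Price P = sum_t PV_t = 121.880160
Macaulay numerator sum_t t * PV_t:
  t * PV_t at t = 1.0000: 4.878049
  t * PV_t at t = 2.0000: 9.518144
  t * PV_t at t = 3.0000: 13.928991
  t * PV_t at t = 4.0000: 18.119013
  t * PV_t at t = 5.0000: 22.096357
  t * PV_t at t = 6.0000: 25.868906
  t * PV_t at t = 7.0000: 29.444283
  t * PV_t at t = 8.0000: 32.829863
  t * PV_t at t = 9.0000: 36.032776
  t * PV_t at t = 10.0000: 820.258322
Macaulay duration D = (sum_t t * PV_t) / P = 1012.974704 / 121.880160 = 8.311235
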